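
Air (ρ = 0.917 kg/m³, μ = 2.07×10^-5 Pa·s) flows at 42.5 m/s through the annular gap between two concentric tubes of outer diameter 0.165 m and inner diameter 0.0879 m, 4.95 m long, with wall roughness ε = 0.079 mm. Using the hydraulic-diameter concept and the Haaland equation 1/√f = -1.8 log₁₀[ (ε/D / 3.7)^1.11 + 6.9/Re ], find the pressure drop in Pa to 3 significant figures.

ΔP ≈ 1140 Pa

Hydraulic diameter D_h = 4A/P = D_o - D_i = 0.165 - 0.0879 = 0.0771 m.
Re = ρVD_h/μ = 0.917·42.5·0.0771/2.07e-05 = 1.452e+05.
ε/D_h = 7.9e-05/0.0771 = 0.00102; Haaland gives 1/√f = -1.8 log₁₀[0.000112+4.75e-05] = 6.833, so f = 0.02142.
ΔP = f(L/D_h)(ρV²/2) = 0.02142·4.95/0.0771·828.2 = 1139 Pa.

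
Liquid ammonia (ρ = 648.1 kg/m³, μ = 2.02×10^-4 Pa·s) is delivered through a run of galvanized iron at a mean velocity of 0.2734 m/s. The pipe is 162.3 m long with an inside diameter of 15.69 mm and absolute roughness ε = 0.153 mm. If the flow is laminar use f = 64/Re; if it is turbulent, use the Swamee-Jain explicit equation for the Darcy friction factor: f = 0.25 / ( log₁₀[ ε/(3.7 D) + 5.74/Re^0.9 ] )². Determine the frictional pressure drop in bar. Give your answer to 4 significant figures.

Reynolds number Re = ρVD/μ = 648.1 · 0.2734 · 0.01569 / 0.000202 = 1.376e+04.
Re > 4000 → turbulent. Relative roughness ε/D = 0.000153/0.01569 = 0.00975. Swamee-Jain: f = 0.25/(log₁₀[0.00975/3.7 + 5.74/1.376e+04^0.9])² = 0.25/(log₁₀[0.00264 + 0.00108])² = 0.25/(-2.43)² = 0.04234.
Darcy-Weisbach: ΔP = f(L/D)(ρV²/2) = 0.04234·(162.3/0.01569)·(648.1·0.2734²/2) = 0.04234·1.034e+04·24.22 = 1.061e+04 Pa.
ΔP = 1.061e+04 Pa = 0.1061 bar.

ΔP ≈ 0.1061 bar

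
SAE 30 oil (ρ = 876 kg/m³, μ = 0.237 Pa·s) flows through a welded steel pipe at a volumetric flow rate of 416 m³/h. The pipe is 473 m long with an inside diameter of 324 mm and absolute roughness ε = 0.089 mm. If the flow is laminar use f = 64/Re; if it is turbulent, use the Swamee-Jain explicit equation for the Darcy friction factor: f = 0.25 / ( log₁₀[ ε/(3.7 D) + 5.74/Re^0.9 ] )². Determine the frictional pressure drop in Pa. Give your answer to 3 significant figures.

ΔP ≈ 47900 Pa

Q = 416 m³/h = 416/3600 = 0.1156 m³/s.
Cross-sectional area A = πD²/4 = π(0.324)²/4 = 0.08245 m²; mean velocity V = Q/A = 0.1156/0.08245 = 1.402 m/s.
Reynolds number Re = ρVD/μ = 876 · 1.402 · 0.324 / 0.237 = 1678.
Re < 2300 → laminar flow, so f = 64/Re = 64/1678 = 0.03813 (the turbulent correlation is not needed).
Darcy-Weisbach: ΔP = f(L/D)(ρV²/2) = 0.03813·(473/0.324)·(876·1.402²/2) = 0.03813·1460·860.4 = 4.789e+04 Pa.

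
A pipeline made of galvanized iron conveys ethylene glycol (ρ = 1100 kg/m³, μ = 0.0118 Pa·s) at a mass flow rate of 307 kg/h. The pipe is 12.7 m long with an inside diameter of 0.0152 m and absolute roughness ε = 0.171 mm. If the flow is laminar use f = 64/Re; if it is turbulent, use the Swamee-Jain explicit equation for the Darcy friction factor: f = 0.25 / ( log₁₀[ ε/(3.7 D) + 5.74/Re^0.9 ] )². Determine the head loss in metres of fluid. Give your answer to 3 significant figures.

ṁ = 307 kg/h = 307/3600 = 0.08528 kg/s.
A = πD²/4 = π(0.0152)²/4 = 0.0001815 m²; mean velocity V = ṁ/(ρA) = 0.08528/(1100 · 0.0001815) = 0.4272 m/s.
Reynolds number Re = ρVD/μ = 1100 · 0.4272 · 0.0152 / 0.0118 = 605.4.
Re < 2300 → laminar flow, so f = 64/Re = 64/605.4 = 0.1057 (the turbulent correlation is not needed).
Darcy-Weisbach: ΔP = f(L/D)(ρV²/2) = 0.1057·(12.7/0.0152)·(1100·0.4272²/2) = 0.1057·835.5·100.4 = 8868 Pa.
Head loss h_f = ΔP/(ρg) = 8868/(1100·9.81) = 0.822 m.

h_f ≈ 0.822 m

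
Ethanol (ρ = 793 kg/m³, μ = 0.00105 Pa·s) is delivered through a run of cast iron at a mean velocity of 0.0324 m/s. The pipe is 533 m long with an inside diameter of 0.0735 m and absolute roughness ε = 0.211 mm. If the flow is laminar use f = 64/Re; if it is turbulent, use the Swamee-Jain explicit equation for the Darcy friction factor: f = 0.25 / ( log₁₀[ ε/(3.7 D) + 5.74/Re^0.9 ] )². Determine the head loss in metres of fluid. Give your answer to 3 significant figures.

h_f ≈ 0.0138 m

Reynolds number Re = ρVD/μ = 793 · 0.0324 · 0.0735 / 0.00105 = 1799.
Re < 2300 → laminar flow, so f = 64/Re = 64/1799 = 0.03558 (the turbulent correlation is not needed).
Darcy-Weisbach: ΔP = f(L/D)(ρV²/2) = 0.03558·(533/0.0735)·(793·0.0324²/2) = 0.03558·7252·0.4162 = 107.4 Pa.
Head loss h_f = ΔP/(ρg) = 107.4/(793·9.81) = 0.0138 m.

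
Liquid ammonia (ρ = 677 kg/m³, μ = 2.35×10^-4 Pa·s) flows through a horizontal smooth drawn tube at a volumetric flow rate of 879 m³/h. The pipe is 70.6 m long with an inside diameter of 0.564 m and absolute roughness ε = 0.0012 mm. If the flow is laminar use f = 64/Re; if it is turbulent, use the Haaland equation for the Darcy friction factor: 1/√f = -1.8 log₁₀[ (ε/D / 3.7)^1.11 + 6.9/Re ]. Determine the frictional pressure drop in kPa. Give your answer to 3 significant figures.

Q = 879 m³/h = 879/3600 = 0.2442 m³/s.
Cross-sectional area A = πD²/4 = π(0.564)²/4 = 0.2498 m²; mean velocity V = Q/A = 0.2442/0.2498 = 0.9773 m/s.
Reynolds number Re = ρVD/μ = 677 · 0.9773 · 0.564 / 0.000235 = 1.588e+06.
Re > 4000 → turbulent. Relative roughness ε/D = 1.2e-06/0.564 = 2.13e-06. Haaland: 1/√f = -1.8 log₁₀[(2.13e-06/3.7)^1.11 + 6.9/1.588e+06] = -1.8 log₁₀[1.18e-07 + 4.35e-06] = 9.631, so f = 0.01078.
Darcy-Weisbach: ΔP = f(L/D)(ρV²/2) = 0.01078·(70.6/0.564)·(677·0.9773²/2) = 0.01078·125.2·323.3 = 436.4 Pa.
ΔP = 436.4 Pa = 0.436 kPa.

ΔP ≈ 0.436 kPa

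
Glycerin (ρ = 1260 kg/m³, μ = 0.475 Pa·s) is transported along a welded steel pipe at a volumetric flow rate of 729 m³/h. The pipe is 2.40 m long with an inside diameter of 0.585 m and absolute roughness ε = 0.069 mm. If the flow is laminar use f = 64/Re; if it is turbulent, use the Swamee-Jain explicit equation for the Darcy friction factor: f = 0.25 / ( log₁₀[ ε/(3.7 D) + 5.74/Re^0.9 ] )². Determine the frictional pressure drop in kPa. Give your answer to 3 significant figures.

Q = 729 m³/h = 729/3600 = 0.2025 m³/s.
Cross-sectional area A = πD²/4 = π(0.585)²/4 = 0.2688 m²; mean velocity V = Q/A = 0.2025/0.2688 = 0.7534 m/s.
Reynolds number Re = ρVD/μ = 1260 · 0.7534 · 0.585 / 0.475 = 1169.
Re < 2300 → laminar flow, so f = 64/Re = 64/1169 = 0.05474 (the turbulent correlation is not needed).
Darcy-Weisbach: ΔP = f(L/D)(ρV²/2) = 0.05474·(2.4/0.585)·(1260·0.7534²/2) = 0.05474·4.103·357.6 = 80.31 Pa.
ΔP = 80.31 Pa = 0.0803 kPa.

ΔP ≈ 0.0803 kPa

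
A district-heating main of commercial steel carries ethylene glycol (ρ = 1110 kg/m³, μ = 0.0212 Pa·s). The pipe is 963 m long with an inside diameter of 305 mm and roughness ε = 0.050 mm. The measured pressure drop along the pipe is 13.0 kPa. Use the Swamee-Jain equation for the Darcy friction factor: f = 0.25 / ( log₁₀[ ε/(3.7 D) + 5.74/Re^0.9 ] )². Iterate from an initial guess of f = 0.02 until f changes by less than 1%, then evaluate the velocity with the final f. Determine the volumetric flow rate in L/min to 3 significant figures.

Q ≈ 2050 L/min

Rearranging Darcy-Weisbach: V = √(2·ΔP·D/(f·L·ρ)). With ε/D = 5e-05/0.305 = 0.000164, iterate starting from f = 0.02:
  f = 0.02 → V = √(2·1.3e+04·0.305/(0.02·963·1110)) = 0.609 m/s; Re = ρVD/μ = 9726; f → 0.0315
  f = 0.0315 → V = 0.4853 m/s; Re = 7750; f → 0.03352
  f = 0.03352 → V = 0.4705 m/s; Re = 7513; f → 0.03381
Converged (Δf/f < 1%). With the final f = 0.03381: V = √(2·1.3e+04·0.305/(0.03381·963·1110)) = 0.4684 m/s.
Q = V·A = 0.4684·(π/4·0.305²) = 0.03422 m³/s = 2050 L/min.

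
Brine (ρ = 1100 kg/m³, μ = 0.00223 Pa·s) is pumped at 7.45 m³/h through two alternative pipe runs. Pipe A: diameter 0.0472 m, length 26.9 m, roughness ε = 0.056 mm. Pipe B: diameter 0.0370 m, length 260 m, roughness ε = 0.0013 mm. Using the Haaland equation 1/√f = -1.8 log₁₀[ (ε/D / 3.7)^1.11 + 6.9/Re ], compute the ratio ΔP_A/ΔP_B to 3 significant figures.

Pipe A: V = Q/A = 0.002069/0.00175 = 1.183 m/s; Re = 2.754e+04; ε/D = 0.00119; Haaland → f = 0.02644; ΔP_A = f(L/D)(ρV²/2) = 1.159e+04 Pa.
Pipe B: V = Q/A = 0.002069/0.001075 = 1.925 m/s; Re = 3.513e+04; ε/D = 3.51e-05; Haaland → f = 0.02253; ΔP_B = f(L/D)(ρV²/2) = 3.226e+05 Pa.
ΔP_A/ΔP_B = 1.159e+04/3.226e+05 = 0.0359.

ΔP_A/ΔP_B ≈ 0.0359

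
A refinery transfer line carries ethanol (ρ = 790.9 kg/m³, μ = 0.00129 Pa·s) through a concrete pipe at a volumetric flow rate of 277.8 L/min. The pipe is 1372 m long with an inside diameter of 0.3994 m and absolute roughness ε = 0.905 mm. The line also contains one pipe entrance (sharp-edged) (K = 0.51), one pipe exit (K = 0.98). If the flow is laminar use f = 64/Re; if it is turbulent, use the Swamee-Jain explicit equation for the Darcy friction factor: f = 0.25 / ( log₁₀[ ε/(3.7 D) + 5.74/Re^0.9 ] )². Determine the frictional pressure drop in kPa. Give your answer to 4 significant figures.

ΔP ≈ 0.06637 kPa

Q = 277.8 L/min = 277.8/60000 = 0.00463 m³/s.
Cross-sectional area A = πD²/4 = π(0.3994)²/4 = 0.1253 m²; mean velocity V = Q/A = 0.00463/0.1253 = 0.03696 m/s.
Reynolds number Re = ρVD/μ = 790.9 · 0.03696 · 0.3994 / 0.00129 = 9049.
Re > 4000 → turbulent. Relative roughness ε/D = 0.000905/0.3994 = 0.00227. Swamee-Jain: f = 0.25/(log₁₀[0.00227/3.7 + 5.74/9049^0.9])² = 0.25/(log₁₀[0.000612 + 0.00158])² = 0.25/(-2.66)² = 0.03534.
Total minor-loss coefficient ΣK = 1·0.51 + 1·0.98 = 1.49.
ΔP = [f·L/D + ΣK]·(ρV²/2) = [0.03534·1372/0.3994 + 1.49]·(790.9·0.03696²/2) = [121.4 + 1.49]·0.5401 = 66.37 Pa.
ΔP = 66.37 Pa = 0.06637 kPa.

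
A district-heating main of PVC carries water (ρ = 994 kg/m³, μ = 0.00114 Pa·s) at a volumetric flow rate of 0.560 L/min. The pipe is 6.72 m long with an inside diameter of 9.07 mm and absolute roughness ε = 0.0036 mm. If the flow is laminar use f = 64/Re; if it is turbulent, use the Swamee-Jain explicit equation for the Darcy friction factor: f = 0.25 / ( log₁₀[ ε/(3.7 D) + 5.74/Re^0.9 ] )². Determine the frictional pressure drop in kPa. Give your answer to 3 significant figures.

Q = 0.560 L/min = 0.560/60000 = 9.333e-06 m³/s.
Cross-sectional area A = πD²/4 = π(0.00907)²/4 = 6.461e-05 m²; mean velocity V = Q/A = 9.333e-06/6.461e-05 = 0.1445 m/s.
Reynolds number Re = ρVD/μ = 994 · 0.1445 · 0.00907 / 0.00114 = 1142.
Re < 2300 → laminar flow, so f = 64/Re = 64/1142 = 0.05602 (the turbulent correlation is not needed).
Darcy-Weisbach: ΔP = f(L/D)(ρV²/2) = 0.05602·(6.72/0.00907)·(994·0.1445²/2) = 0.05602·740.9·10.37 = 430.5 Pa.
ΔP = 430.5 Pa = 0.430 kPa.

ΔP ≈ 0.430 kPa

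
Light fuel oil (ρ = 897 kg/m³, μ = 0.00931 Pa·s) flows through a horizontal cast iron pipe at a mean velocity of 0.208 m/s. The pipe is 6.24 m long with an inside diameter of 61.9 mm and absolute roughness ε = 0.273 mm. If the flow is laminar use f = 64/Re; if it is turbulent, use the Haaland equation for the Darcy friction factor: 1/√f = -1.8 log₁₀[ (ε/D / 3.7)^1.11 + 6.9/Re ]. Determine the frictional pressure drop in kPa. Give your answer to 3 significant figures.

ΔP ≈ 0.101 kPa

Reynolds number Re = ρVD/μ = 897 · 0.208 · 0.0619 / 0.00931 = 1240.
Re < 2300 → laminar flow, so f = 64/Re = 64/1240 = 0.05159 (the turbulent correlation is not needed).
Darcy-Weisbach: ΔP = f(L/D)(ρV²/2) = 0.05159·(6.24/0.0619)·(897·0.208²/2) = 0.05159·100.8·19.4 = 100.9 Pa.
ΔP = 100.9 Pa = 0.101 kPa.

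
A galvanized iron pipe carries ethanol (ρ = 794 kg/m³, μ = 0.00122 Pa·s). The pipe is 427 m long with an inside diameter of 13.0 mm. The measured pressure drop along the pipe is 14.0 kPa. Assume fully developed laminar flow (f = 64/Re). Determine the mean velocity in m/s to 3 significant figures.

For laminar flow, f = 64/Re with Re = ρVD/μ, so Darcy-Weisbach reduces to ΔP = 32μLV/D². Solving for V: V = ΔP·D²/(32μL) = 1.4e+04·(0.013)²/(32·0.00122·427) = 0.1419 m/s.
Check: Re = ρVD/μ = 794·0.1419·0.013/0.00122 = 1201 < 2300, so the laminar assumption holds.

V ≈ 0.142 m/s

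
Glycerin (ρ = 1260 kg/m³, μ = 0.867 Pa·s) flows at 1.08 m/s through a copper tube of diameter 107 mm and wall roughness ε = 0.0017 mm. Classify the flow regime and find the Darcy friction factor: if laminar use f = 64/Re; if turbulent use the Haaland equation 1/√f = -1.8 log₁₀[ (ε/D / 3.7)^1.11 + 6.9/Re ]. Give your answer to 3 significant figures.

f ≈ 0.381

Re = ρVD/μ = 1260·1.08·0.107/0.867 = 167.9.
Re < 2300 → laminar, so f = 64/Re = 0.3811 (roughness is irrelevant in laminar flow).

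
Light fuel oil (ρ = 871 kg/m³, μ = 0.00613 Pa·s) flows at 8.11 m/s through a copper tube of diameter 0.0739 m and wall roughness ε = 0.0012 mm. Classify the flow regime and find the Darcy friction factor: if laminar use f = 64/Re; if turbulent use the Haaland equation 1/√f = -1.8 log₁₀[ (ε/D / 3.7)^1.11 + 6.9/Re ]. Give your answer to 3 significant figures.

f ≈ 0.0185

Re = ρVD/μ = 871·8.11·0.0739/0.00613 = 8.516e+04.
Re > 4000 → turbulent. ε/D = 1.2e-06/0.0739 = 1.62e-05; Haaland: 1/√f = -1.8 log₁₀[1.13e-06 + 8.1e-05] = 7.354, so f = 0.01849.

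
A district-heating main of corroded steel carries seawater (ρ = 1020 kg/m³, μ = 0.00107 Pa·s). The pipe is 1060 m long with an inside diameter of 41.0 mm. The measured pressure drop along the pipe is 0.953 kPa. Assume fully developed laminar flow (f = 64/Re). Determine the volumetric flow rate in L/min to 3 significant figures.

Q ≈ 3.50 L/min

For laminar flow, f = 64/Re with Re = ρVD/μ, so Darcy-Weisbach reduces to ΔP = 32μLV/D². Solving for V: V = ΔP·D²/(32μL) = 953·(0.041)²/(32·0.00107·1060) = 0.04414 m/s.
Check: Re = ρVD/μ = 1020·0.04414·0.041/0.00107 = 1725 < 2300, so the laminar assumption holds.
Q = V·A = 0.04414·(π/4·0.041²) = 5.827e-05 m³/s = 3.50 L/min.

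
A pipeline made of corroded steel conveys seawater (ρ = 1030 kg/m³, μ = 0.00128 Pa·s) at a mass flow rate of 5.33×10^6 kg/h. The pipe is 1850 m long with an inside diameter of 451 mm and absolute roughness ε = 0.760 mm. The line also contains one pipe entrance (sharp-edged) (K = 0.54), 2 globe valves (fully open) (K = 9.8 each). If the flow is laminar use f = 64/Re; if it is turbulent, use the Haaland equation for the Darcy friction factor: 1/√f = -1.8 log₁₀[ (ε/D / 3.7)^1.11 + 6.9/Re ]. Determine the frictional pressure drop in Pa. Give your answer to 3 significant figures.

ΔP ≈ 4.69×10^6 Pa

ṁ = 5.33×10^6 kg/h = 5.33×10^6/3600 = 1481 kg/s.
A = πD²/4 = π(0.451)²/4 = 0.1598 m²; mean velocity V = ṁ/(ρA) = 1481/(1030 · 0.1598) = 8.998 m/s.
Reynolds number Re = ρVD/μ = 1030 · 8.998 · 0.451 / 0.00128 = 3.265e+06.
Re > 4000 → turbulent. Relative roughness ε/D = 0.00076/0.451 = 0.00169. Haaland: 1/√f = -1.8 log₁₀[(0.00169/3.7)^1.11 + 6.9/3.265e+06] = -1.8 log₁₀[0.000195 + 2.11e-06] = 6.668, so f = 0.02249.
Total minor-loss coefficient ΣK = 1·0.54 + 2·9.8 = 20.1.
ΔP = [f·L/D + ΣK]·(ρV²/2) = [0.02249·1850/0.451 + 20.1]·(1030·8.998²/2) = [92.26 + 20.1]·4.17e+04 = 4.687e+06 Pa.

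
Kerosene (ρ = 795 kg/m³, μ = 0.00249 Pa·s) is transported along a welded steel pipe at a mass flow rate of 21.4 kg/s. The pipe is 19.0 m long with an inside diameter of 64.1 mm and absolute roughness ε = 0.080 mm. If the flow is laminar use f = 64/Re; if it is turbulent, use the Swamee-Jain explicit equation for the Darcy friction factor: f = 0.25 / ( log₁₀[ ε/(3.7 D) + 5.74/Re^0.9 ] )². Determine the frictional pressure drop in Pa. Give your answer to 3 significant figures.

A = πD²/4 = π(0.0641)²/4 = 0.003227 m²; mean velocity V = ṁ/(ρA) = 21.4/(795 · 0.003227) = 8.341 m/s.
Reynolds number Re = ρVD/μ = 795 · 8.341 · 0.0641 / 0.00249 = 1.707e+05.
Re > 4000 → turbulent. Relative roughness ε/D = 8e-05/0.0641 = 0.00125. Swamee-Jain: f = 0.25/(log₁₀[0.00125/3.7 + 5.74/1.707e+05^0.9])² = 0.25/(log₁₀[0.000337 + 0.000112])² = 0.25/(-3.347)² = 0.02231.
Darcy-Weisbach: ΔP = f(L/D)(ρV²/2) = 0.02231·(19/0.0641)·(795·8.341²/2) = 0.02231·296.4·2.766e+04 = 1.829e+05 Pa.

ΔP ≈ 183000 Pa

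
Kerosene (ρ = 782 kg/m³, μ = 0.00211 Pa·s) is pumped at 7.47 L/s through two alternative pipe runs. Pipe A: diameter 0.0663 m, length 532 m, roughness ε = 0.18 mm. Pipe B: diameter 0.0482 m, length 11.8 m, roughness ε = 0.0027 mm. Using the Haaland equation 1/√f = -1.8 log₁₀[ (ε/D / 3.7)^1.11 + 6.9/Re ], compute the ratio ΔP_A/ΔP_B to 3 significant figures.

Pipe A: V = Q/A = 0.00747/0.003452 = 2.164 m/s; Re = 5.317e+04; ε/D = 0.00271; Haaland → f = 0.02774; ΔP_A = f(L/D)(ρV²/2) = 4.074e+05 Pa.
Pipe B: V = Q/A = 0.00747/0.001825 = 4.094 m/s; Re = 7.313e+04; ε/D = 5.6e-05; Haaland → f = 0.01924; ΔP_B = f(L/D)(ρV²/2) = 3.087e+04 Pa.
ΔP_A/ΔP_B = 4.074e+05/3.087e+04 = 13.2.

ΔP_A/ΔP_B ≈ 13.2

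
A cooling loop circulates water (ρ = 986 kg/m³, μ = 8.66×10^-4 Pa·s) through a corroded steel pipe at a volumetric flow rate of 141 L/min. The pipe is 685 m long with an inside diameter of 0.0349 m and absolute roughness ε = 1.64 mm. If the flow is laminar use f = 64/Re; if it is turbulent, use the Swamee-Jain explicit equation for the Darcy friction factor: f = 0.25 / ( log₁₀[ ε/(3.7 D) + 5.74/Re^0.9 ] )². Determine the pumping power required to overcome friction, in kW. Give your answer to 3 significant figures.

Q = 141 L/min = 141/60000 = 0.00235 m³/s.
Cross-sectional area A = πD²/4 = π(0.0349)²/4 = 0.0009566 m²; mean velocity V = Q/A = 0.00235/0.0009566 = 2.457 m/s.
Reynolds number Re = ρVD/μ = 986 · 2.457 · 0.0349 / 0.000866 = 9.761e+04.
Re > 4000 → turbulent. Relative roughness ε/D = 0.00164/0.0349 = 0.047. Swamee-Jain: f = 0.25/(log₁₀[0.047/3.7 + 5.74/9.761e+04^0.9])² = 0.25/(log₁₀[0.0127 + 0.000186])² = 0.25/(-1.89)² = 0.07.
Darcy-Weisbach: ΔP = f(L/D)(ρV²/2) = 0.07·(685/0.0349)·(986·2.457²/2) = 0.07·1.963e+04·2975 = 4.087e+06 Pa.
Pumping power P = QΔP = 0.00235·4.087e+06 = 9605 W = 9.61 kW.

P ≈ 9.61 kW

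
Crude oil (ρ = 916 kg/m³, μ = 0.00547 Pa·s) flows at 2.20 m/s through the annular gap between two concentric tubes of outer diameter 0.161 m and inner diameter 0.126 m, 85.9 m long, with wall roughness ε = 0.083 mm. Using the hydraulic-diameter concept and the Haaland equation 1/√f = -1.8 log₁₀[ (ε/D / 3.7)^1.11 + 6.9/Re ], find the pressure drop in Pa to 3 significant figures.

ΔP ≈ 176000 Pa

Hydraulic diameter D_h = 4A/P = D_o - D_i = 0.161 - 0.126 = 0.035 m.
Re = ρVD_h/μ = 916·2.2·0.035/0.00547 = 1.289e+04.
ε/D_h = 8.3e-05/0.035 = 0.00237; Haaland gives 1/√f = -1.8 log₁₀[0.000285+0.000535] = 5.555, so f = 0.03241.
ΔP = f(L/D_h)(ρV²/2) = 0.03241·85.9/0.035·2217 = 1.763e+05 Pa.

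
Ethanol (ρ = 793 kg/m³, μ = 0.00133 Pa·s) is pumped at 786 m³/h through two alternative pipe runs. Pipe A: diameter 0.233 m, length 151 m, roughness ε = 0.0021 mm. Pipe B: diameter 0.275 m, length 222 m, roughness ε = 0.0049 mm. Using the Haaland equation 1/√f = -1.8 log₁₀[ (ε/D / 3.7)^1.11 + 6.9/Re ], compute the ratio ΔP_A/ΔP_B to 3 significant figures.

ΔP_A/ΔP_B ≈ 1.50

Pipe A: V = Q/A = 0.2183/0.04264 = 5.121 m/s; Re = 7.114e+05; ε/D = 9.01e-06; Haaland → f = 0.01241; ΔP_A = f(L/D)(ρV²/2) = 8.359e+04 Pa.
Pipe B: V = Q/A = 0.2183/0.0594 = 3.676 m/s; Re = 6.027e+05; ε/D = 1.78e-05; Haaland → f = 0.01287; ΔP_B = f(L/D)(ρV²/2) = 5.568e+04 Pa.
ΔP_A/ΔP_B = 8.359e+04/5.568e+04 = 1.50.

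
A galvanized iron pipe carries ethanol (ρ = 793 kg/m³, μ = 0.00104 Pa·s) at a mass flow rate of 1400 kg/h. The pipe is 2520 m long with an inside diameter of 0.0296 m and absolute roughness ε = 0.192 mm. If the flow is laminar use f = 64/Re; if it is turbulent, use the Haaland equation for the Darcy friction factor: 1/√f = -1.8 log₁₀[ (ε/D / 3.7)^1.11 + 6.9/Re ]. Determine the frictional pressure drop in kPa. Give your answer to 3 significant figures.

ṁ = 1400 kg/h = 1400/3600 = 0.3889 kg/s.
A = πD²/4 = π(0.0296)²/4 = 0.0006881 m²; mean velocity V = ṁ/(ρA) = 0.3889/(793 · 0.0006881) = 0.7127 m/s.
Reynolds number Re = ρVD/μ = 793 · 0.7127 · 0.0296 / 0.00104 = 1.608e+04.
Re > 4000 → turbulent. Relative roughness ε/D = 0.000192/0.0296 = 0.00649. Haaland: 1/√f = -1.8 log₁₀[(0.00649/3.7)^1.11 + 6.9/1.608e+04] = -1.8 log₁₀[0.000872 + 0.000429] = 5.194, so f = 0.03707.
Darcy-Weisbach: ΔP = f(L/D)(ρV²/2) = 0.03707·(2520/0.0296)·(793·0.7127²/2) = 0.03707·8.514e+04·201.4 = 6.354e+05 Pa.
ΔP = 6.354e+05 Pa = 635 kPa.

ΔP ≈ 635 kPa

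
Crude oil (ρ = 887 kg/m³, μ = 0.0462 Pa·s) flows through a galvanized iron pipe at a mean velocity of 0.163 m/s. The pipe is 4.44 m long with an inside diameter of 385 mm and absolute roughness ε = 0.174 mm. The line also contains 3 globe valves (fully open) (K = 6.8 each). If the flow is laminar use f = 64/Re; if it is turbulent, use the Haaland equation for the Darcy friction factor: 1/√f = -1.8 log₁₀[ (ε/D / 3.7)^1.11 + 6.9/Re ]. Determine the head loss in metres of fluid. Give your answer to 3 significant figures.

Reynolds number Re = ρVD/μ = 887 · 0.163 · 0.385 / 0.0462 = 1205.
Re < 2300 → laminar flow, so f = 64/Re = 64/1205 = 0.05312 (the turbulent correlation is not needed).
Total minor-loss coefficient ΣK = 3·6.8 = 20.4.
ΔP = [f·L/D + ΣK]·(ρV²/2) = [0.05312·4.44/0.385 + 20.4]·(887·0.163²/2) = [0.6126 + 20.4]·11.78 = 247.6 Pa.
Head loss h_f = ΔP/(ρg) = 247.6/(887·9.81) = 0.0285 m.

h_f ≈ 0.0285 m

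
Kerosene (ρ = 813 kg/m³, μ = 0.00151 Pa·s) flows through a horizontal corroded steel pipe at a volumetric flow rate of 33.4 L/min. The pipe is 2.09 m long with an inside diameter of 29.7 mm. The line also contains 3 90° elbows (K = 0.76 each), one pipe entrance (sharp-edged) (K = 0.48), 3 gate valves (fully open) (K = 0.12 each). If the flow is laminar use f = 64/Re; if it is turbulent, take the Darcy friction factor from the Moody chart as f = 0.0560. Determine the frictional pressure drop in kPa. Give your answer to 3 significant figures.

Q = 33.4 L/min = 33.4/60000 = 0.0005567 m³/s.
Cross-sectional area A = πD²/4 = π(0.0297)²/4 = 0.0006928 m²; mean velocity V = Q/A = 0.0005567/0.0006928 = 0.8035 m/s.
Reynolds number Re = ρVD/μ = 813 · 0.8035 · 0.0297 / 0.00151 = 1.285e+04.
Re > 4000 → turbulent; use the Moody-chart value f = 0.0560.
Total minor-loss coefficient ΣK = 3·0.76 + 1·0.48 + 3·0.12 = 3.12.
ΔP = [f·L/D + ΣK]·(ρV²/2) = [0.056·2.09/0.0297 + 3.12]·(813·0.8035²/2) = [3.941 + 3.12]·262.4 = 1853 Pa.
ΔP = 1853 Pa = 1.85 kPa.

ΔP ≈ 1.85 kPa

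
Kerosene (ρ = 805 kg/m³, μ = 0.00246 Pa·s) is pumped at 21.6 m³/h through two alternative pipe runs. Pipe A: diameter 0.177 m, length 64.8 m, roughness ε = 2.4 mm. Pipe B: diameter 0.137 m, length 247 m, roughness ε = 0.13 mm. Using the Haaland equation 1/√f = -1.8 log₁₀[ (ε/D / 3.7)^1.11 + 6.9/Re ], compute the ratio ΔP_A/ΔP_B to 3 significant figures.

ΔP_A/ΔP_B ≈ 0.118

Pipe A: V = Q/A = 0.006/0.02461 = 0.2438 m/s; Re = 1.412e+04; ε/D = 0.0136; Haaland → f = 0.04538; ΔP_A = f(L/D)(ρV²/2) = 397.6 Pa.
Pipe B: V = Q/A = 0.006/0.01474 = 0.407 m/s; Re = 1.825e+04; ε/D = 0.000949; Haaland → f = 0.02804; ΔP_B = f(L/D)(ρV²/2) = 3371 Pa.
ΔP_A/ΔP_B = 397.6/3371 = 0.118.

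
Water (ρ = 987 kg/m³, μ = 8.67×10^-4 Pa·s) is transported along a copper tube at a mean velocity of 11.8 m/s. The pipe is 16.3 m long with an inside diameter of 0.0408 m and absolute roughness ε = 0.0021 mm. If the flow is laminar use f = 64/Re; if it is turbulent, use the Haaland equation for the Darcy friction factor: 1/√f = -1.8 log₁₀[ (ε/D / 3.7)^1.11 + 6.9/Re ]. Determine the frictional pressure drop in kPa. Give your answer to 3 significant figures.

Reynolds number Re = ρVD/μ = 987 · 11.8 · 0.0408 / 0.000867 = 5.481e+05.
Re > 4000 → turbulent. Relative roughness ε/D = 2.1e-06/0.0408 = 5.15e-05. Haaland: 1/√f = -1.8 log₁₀[(5.15e-05/3.7)^1.11 + 6.9/5.481e+05] = -1.8 log₁₀[4.07e-06 + 1.26e-05] = 8.601, so f = 0.01352.
Darcy-Weisbach: ΔP = f(L/D)(ρV²/2) = 0.01352·(16.3/0.0408)·(987·11.8²/2) = 0.01352·399.5·6.871e+04 = 3.711e+05 Pa.
ΔP = 3.711e+05 Pa = 371 kPa.

ΔP ≈ 371 kPa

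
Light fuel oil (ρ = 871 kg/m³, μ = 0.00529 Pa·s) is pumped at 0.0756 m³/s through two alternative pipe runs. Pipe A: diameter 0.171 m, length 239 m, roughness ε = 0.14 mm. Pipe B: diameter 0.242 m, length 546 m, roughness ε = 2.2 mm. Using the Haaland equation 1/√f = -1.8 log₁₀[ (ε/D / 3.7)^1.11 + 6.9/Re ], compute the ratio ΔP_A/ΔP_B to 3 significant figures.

Pipe A: V = Q/A = 0.0756/0.02297 = 3.292 m/s; Re = 9.268e+04; ε/D = 0.000819; Haaland → f = 0.02149; ΔP_A = f(L/D)(ρV²/2) = 1.417e+05 Pa.
Pipe B: V = Q/A = 0.0756/0.046 = 1.644 m/s; Re = 6.549e+04; ε/D = 0.00909; Haaland → f = 0.03768; ΔP_B = f(L/D)(ρV²/2) = 1e+05 Pa.
ΔP_A/ΔP_B = 1.417e+05/1e+05 = 1.42.

ΔP_A/ΔP_B ≈ 1.42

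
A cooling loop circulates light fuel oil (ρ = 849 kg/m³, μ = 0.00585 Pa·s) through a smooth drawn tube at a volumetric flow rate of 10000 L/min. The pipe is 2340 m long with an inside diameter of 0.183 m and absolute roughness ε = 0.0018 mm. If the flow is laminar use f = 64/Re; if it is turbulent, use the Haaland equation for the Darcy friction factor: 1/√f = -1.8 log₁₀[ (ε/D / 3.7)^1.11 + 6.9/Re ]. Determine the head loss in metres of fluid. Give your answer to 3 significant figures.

Q = 10000 L/min = 10000/60000 = 0.1667 m³/s.
Cross-sectional area A = πD²/4 = π(0.183)²/4 = 0.0263 m²; mean velocity V = Q/A = 0.1667/0.0263 = 6.337 m/s.
Reynolds number Re = ρVD/μ = 849 · 6.337 · 0.183 / 0.00585 = 1.683e+05.
Re > 4000 → turbulent. Relative roughness ε/D = 1.8e-06/0.183 = 9.84e-06. Haaland: 1/√f = -1.8 log₁₀[(9.84e-06/3.7)^1.11 + 6.9/1.683e+05] = -1.8 log₁₀[6.48e-07 + 4.1e-05] = 7.885, so f = 0.01609.
Darcy-Weisbach: ΔP = f(L/D)(ρV²/2) = 0.01609·(2340/0.183)·(849·6.337²/2) = 0.01609·1.279e+04·1.704e+04 = 3.506e+06 Pa.
Head loss h_f = ΔP/(ρg) = 3.506e+06/(849·9.81) = 421 m.

h_f ≈ 421 m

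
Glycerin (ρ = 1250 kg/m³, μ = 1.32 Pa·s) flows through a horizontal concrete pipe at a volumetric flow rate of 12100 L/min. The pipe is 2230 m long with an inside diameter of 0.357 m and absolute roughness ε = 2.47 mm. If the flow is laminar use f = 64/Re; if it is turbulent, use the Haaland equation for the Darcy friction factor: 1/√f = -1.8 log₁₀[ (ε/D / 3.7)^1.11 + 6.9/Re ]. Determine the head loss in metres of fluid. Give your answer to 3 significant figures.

h_f ≈ 121 m

Q = 12100 L/min = 12100/60000 = 0.2017 m³/s.
Cross-sectional area A = πD²/4 = π(0.357)²/4 = 0.1001 m²; mean velocity V = Q/A = 0.2017/0.1001 = 2.015 m/s.
Reynolds number Re = ρVD/μ = 1250 · 2.015 · 0.357 / 1.32 = 681.1.
Re < 2300 → laminar flow, so f = 64/Re = 64/681.1 = 0.09397 (the turbulent correlation is not needed).
Darcy-Weisbach: ΔP = f(L/D)(ρV²/2) = 0.09397·(2230/0.357)·(1250·2.015²/2) = 0.09397·6246·2537 = 1.489e+06 Pa.
Head loss h_f = ΔP/(ρg) = 1.489e+06/(1250·9.81) = 121 m.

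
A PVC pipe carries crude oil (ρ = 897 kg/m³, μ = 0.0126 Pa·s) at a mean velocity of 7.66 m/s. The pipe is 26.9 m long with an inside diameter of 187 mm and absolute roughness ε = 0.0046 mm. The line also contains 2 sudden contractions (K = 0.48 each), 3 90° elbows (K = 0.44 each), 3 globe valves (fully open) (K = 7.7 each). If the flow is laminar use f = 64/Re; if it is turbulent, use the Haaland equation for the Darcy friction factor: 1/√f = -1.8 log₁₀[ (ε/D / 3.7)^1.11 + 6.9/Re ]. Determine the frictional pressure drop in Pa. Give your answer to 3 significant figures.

ΔP ≈ 735000 Pa

Reynolds number Re = ρVD/μ = 897 · 7.66 · 0.187 / 0.0126 = 1.02e+05.
Re > 4000 → turbulent. Relative roughness ε/D = 4.6e-06/0.187 = 2.46e-05. Haaland: 1/√f = -1.8 log₁₀[(2.46e-05/3.7)^1.11 + 6.9/1.02e+05] = -1.8 log₁₀[1.79e-06 + 6.77e-05] = 7.485, so f = 0.01785.
Total minor-loss coefficient ΣK = 2·0.48 + 3·0.44 + 3·7.7 = 25.4.
ΔP = [f·L/D + ΣK]·(ρV²/2) = [0.01785·26.9/0.187 + 25.4]·(897·7.66²/2) = [2.568 + 25.4]·2.632e+04 = 7.355e+05 Pa.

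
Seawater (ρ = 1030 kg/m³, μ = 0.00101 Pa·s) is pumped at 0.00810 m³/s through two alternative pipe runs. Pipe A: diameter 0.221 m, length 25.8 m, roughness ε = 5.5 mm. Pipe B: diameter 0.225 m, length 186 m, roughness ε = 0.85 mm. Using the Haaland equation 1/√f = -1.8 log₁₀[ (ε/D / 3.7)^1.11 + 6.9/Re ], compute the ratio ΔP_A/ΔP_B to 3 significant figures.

ΔP_A/ΔP_B ≈ 0.271

Pipe A: V = Q/A = 0.0081/0.03836 = 0.2112 m/s; Re = 4.759e+04; ε/D = 0.0249; Haaland → f = 0.0538; ΔP_A = f(L/D)(ρV²/2) = 144.2 Pa.
Pipe B: V = Q/A = 0.0081/0.03976 = 0.2037 m/s; Re = 4.674e+04; ε/D = 0.00378; Haaland → f = 0.03008; ΔP_B = f(L/D)(ρV²/2) = 531.5 Pa.
ΔP_A/ΔP_B = 144.2/531.5 = 0.271.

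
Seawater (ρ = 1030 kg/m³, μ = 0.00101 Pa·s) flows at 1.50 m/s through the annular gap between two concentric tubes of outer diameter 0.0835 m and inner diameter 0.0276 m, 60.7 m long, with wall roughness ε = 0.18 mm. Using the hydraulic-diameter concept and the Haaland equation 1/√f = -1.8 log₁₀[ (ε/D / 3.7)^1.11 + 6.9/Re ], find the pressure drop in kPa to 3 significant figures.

Hydraulic diameter D_h = 4A/P = D_o - D_i = 0.0835 - 0.0276 = 0.0559 m.
Re = ρVD_h/μ = 1030·1.5·0.0559/0.00101 = 8.551e+04.
ε/D_h = 0.00018/0.0559 = 0.00322; Haaland gives 1/√f = -1.8 log₁₀[0.000401+8.07e-05] = 5.971, so f = 0.02805.
ΔP = f(L/D_h)(ρV²/2) = 0.02805·60.7/0.0559·1159 = 3.529e+04 Pa.
ΔP = 35.3 kPa.

ΔP ≈ 35.3 kPa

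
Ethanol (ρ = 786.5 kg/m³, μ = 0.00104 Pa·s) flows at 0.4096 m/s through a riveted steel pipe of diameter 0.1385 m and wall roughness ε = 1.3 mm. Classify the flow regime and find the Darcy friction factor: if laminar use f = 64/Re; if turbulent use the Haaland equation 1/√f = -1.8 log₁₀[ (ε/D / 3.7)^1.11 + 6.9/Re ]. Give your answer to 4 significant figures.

f ≈ 0.03851

Re = ρVD/μ = 786.5·0.4096·0.1385/0.00104 = 4.29e+04.
Re > 4000 → turbulent. ε/D = 0.0013/0.1385 = 0.00939; Haaland: 1/√f = -1.8 log₁₀[0.00131 + 0.000161] = 5.096, so f = 0.03851.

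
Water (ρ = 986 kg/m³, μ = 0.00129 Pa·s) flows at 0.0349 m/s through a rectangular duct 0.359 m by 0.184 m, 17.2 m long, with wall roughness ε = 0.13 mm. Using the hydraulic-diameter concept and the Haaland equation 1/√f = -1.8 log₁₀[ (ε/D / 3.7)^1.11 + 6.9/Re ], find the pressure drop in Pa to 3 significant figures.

ΔP ≈ 1.50 Pa

Hydraulic diameter D_h = 4A/P = 4·(0.359·0.184)/(2·(0.359+0.184)) = 0.2642/1.086 = 0.2433 m.
Re = ρVD_h/μ = 986·0.0349·0.2433/0.00129 = 6490.
ε/D_h = 0.00013/0.2433 = 0.000534; Haaland gives 1/√f = -1.8 log₁₀[5.46e-05+0.00106] = 5.313, so f = 0.03543.
ΔP = f(L/D_h)(ρV²/2) = 0.03543·17.2/0.2433·0.6005 = 1.504 Pa.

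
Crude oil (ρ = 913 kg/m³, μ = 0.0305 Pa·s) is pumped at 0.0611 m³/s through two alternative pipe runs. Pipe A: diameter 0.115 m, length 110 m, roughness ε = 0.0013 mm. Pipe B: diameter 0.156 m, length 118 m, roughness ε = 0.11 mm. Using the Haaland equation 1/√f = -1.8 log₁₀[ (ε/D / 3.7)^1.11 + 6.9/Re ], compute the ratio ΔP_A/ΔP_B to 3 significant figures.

Pipe A: V = Q/A = 0.0611/0.01039 = 5.882 m/s; Re = 2.025e+04; ε/D = 1.13e-05; Haaland → f = 0.02568; ΔP_A = f(L/D)(ρV²/2) = 3.881e+05 Pa.
Pipe B: V = Q/A = 0.0611/0.01911 = 3.197 m/s; Re = 1.493e+04; ε/D = 0.000705; Haaland → f = 0.02886; ΔP_B = f(L/D)(ρV²/2) = 1.018e+05 Pa.
ΔP_A/ΔP_B = 3.881e+05/1.018e+05 = 3.81.

ΔP_A/ΔP_B ≈ 3.81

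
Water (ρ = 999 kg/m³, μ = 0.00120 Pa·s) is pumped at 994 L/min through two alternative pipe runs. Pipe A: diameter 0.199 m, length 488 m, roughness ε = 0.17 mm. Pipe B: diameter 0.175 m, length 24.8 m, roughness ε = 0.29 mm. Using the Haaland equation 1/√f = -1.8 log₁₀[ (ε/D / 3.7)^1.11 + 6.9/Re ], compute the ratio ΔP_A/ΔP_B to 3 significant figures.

ΔP_A/ΔP_B ≈ 9.36

Pipe A: V = Q/A = 0.01657/0.0311 = 0.5326 m/s; Re = 8.824e+04; ε/D = 0.000854; Haaland → f = 0.02172; ΔP_A = f(L/D)(ρV²/2) = 7549 Pa.
Pipe B: V = Q/A = 0.01657/0.02405 = 0.6888 m/s; Re = 1.003e+05; ε/D = 0.00166; Haaland → f = 0.02403; ΔP_B = f(L/D)(ρV²/2) = 806.8 Pa.
ΔP_A/ΔP_B = 7549/806.8 = 9.36.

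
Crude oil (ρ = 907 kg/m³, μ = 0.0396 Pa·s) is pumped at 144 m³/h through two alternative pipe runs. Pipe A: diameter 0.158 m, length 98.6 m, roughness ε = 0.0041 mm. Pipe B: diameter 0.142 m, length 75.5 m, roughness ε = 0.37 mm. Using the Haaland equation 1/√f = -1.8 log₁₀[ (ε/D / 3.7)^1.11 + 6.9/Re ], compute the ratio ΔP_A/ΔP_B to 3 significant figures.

Pipe A: V = Q/A = 0.04/0.01961 = 2.04 m/s; Re = 7383; ε/D = 2.59e-05; Haaland → f = 0.03365; ΔP_A = f(L/D)(ρV²/2) = 3.964e+04 Pa.
Pipe B: V = Q/A = 0.04/0.01584 = 2.526 m/s; Re = 8215; ε/D = 0.00261; Haaland → f = 0.03579; ΔP_B = f(L/D)(ρV²/2) = 5.505e+04 Pa.
ΔP_A/ΔP_B = 3.964e+04/5.505e+04 = 0.720.

ΔP_A/ΔP_B ≈ 0.720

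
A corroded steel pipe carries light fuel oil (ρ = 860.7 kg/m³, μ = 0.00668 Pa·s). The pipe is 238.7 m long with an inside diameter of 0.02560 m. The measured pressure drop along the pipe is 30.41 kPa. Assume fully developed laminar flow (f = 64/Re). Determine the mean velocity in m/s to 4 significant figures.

V ≈ 0.3906 m/s

For laminar flow, f = 64/Re with Re = ρVD/μ, so Darcy-Weisbach reduces to ΔP = 32μLV/D². Solving for V: V = ΔP·D²/(32μL) = 3.041e+04·(0.0256)²/(32·0.00668·238.7) = 0.3906 m/s.
Check: Re = ρVD/μ = 860.7·0.3906·0.0256/0.00668 = 1288 < 2300, so the laminar assumption holds.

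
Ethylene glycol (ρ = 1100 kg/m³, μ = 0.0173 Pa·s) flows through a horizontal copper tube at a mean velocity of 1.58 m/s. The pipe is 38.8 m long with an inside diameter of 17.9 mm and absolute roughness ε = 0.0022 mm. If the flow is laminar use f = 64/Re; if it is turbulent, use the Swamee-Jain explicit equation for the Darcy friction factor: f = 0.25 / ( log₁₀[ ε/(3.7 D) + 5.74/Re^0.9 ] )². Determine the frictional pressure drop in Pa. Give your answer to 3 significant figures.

Reynolds number Re = ρVD/μ = 1100 · 1.58 · 0.0179 / 0.0173 = 1798.
Re < 2300 → laminar flow, so f = 64/Re = 64/1798 = 0.03559 (the turbulent correlation is not needed).
Darcy-Weisbach: ΔP = f(L/D)(ρV²/2) = 0.03559·(38.8/0.0179)·(1100·1.58²/2) = 0.03559·2168·1373 = 1.059e+05 Pa.

ΔP ≈ 106000 Pa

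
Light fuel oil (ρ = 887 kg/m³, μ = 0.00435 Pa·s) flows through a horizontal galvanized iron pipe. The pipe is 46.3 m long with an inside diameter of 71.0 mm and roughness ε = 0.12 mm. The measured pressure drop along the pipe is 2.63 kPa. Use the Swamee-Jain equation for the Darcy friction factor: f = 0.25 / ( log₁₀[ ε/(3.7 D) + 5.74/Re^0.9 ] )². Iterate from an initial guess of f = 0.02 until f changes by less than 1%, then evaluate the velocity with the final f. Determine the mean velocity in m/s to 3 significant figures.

Rearranging Darcy-Weisbach: V = √(2·ΔP·D/(f·L·ρ)). With ε/D = 0.00012/0.071 = 0.00169, iterate starting from f = 0.02:
  f = 0.02 → V = √(2·2630·0.071/(0.02·46.3·887)) = 0.6743 m/s; Re = ρVD/μ = 9762; f → 0.03393
  f = 0.03393 → V = 0.5177 m/s; Re = 7495; f → 0.03605
  f = 0.03605 → V = 0.5022 m/s; Re = 7271; f → 0.03631
Converged (Δf/f < 1%). With the final f = 0.03631: V = √(2·2630·0.071/(0.03631·46.3·887)) = 0.5004 m/s.

V ≈ 0.500 m/s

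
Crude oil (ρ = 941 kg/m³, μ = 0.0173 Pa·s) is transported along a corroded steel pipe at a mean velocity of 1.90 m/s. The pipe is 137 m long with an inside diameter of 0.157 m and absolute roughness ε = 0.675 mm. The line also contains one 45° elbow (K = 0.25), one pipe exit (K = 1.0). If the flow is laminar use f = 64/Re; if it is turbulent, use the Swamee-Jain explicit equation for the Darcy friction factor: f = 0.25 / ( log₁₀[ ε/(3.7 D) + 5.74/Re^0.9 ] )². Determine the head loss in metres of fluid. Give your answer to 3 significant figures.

Reynolds number Re = ρVD/μ = 941 · 1.9 · 0.157 / 0.0173 = 1.623e+04.
Re > 4000 → turbulent. Relative roughness ε/D = 0.000675/0.157 = 0.0043. Swamee-Jain: f = 0.25/(log₁₀[0.0043/3.7 + 5.74/1.623e+04^0.9])² = 0.25/(log₁₀[0.00116 + 0.000933])² = 0.25/(-2.679)² = 0.03484.
Total minor-loss coefficient ΣK = 1·0.25 + 1·1 = 1.25.
ΔP = [f·L/D + ΣK]·(ρV²/2) = [0.03484·137/0.157 + 1.25]·(941·1.9²/2) = [30.4 + 1.25]·1699 = 5.376e+04 Pa.
Head loss h_f = ΔP/(ρg) = 5.376e+04/(941·9.81) = 5.82 m.

h_f ≈ 5.82 m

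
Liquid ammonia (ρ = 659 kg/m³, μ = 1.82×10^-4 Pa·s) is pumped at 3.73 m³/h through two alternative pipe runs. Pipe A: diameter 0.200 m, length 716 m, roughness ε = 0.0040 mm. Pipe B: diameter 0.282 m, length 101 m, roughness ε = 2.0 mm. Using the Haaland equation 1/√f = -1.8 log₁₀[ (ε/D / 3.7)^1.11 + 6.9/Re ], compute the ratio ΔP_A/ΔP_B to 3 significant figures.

Pipe A: V = Q/A = 0.001036/0.03142 = 0.03298 m/s; Re = 2.388e+04; ε/D = 2e-05; Haaland → f = 0.02467; ΔP_A = f(L/D)(ρV²/2) = 31.65 Pa.
Pipe B: V = Q/A = 0.001036/0.06246 = 0.01659 m/s; Re = 1.694e+04; ε/D = 0.00709; Haaland → f = 0.03765; ΔP_B = f(L/D)(ρV²/2) = 1.223 Pa.
ΔP_A/ΔP_B = 31.65/1.223 = 25.9.

ΔP_A/ΔP_B ≈ 25.9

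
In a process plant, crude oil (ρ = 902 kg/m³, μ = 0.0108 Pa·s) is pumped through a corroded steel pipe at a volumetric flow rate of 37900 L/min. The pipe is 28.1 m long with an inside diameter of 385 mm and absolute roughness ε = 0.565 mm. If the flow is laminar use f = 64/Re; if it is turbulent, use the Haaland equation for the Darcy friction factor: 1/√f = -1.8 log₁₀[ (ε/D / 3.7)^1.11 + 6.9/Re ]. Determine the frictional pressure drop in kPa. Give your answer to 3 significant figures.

Q = 37900 L/min = 37900/60000 = 0.6317 m³/s.
Cross-sectional area A = πD²/4 = π(0.385)²/4 = 0.1164 m²; mean velocity V = Q/A = 0.6317/0.1164 = 5.426 m/s.
Reynolds number Re = ρVD/μ = 902 · 5.426 · 0.385 / 0.0108 = 1.745e+05.
Re > 4000 → turbulent. Relative roughness ε/D = 0.000565/0.385 = 0.00147. Haaland: 1/√f = -1.8 log₁₀[(0.00147/3.7)^1.11 + 6.9/1.745e+05] = -1.8 log₁₀[0.000168 + 3.95e-05] = 6.631, so f = 0.02274.
Darcy-Weisbach: ΔP = f(L/D)(ρV²/2) = 0.02274·(28.1/0.385)·(902·5.426²/2) = 0.02274·72.99·1.328e+04 = 2.204e+04 Pa.
ΔP = 2.204e+04 Pa = 22.0 kPa.

ΔP ≈ 22.0 kPa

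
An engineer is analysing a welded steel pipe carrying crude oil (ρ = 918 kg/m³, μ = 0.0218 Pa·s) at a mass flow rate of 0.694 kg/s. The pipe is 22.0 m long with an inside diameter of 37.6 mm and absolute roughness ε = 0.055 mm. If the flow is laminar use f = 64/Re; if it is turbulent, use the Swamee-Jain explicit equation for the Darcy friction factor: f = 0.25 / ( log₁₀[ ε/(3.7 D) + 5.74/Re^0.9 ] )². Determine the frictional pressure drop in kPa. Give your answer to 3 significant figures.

ΔP ≈ 7.39 kPa

A = πD²/4 = π(0.0376)²/4 = 0.00111 m²; mean velocity V = ṁ/(ρA) = 0.694/(918 · 0.00111) = 0.6808 m/s.
Reynolds number Re = ρVD/μ = 918 · 0.6808 · 0.0376 / 0.0218 = 1078.
Re < 2300 → laminar flow, so f = 64/Re = 64/1078 = 0.05937 (the turbulent correlation is not needed).
Darcy-Weisbach: ΔP = f(L/D)(ρV²/2) = 0.05937·(22/0.0376)·(918·0.6808²/2) = 0.05937·585.1·212.8 = 7391 Pa.
ΔP = 7391 Pa = 7.39 kPa.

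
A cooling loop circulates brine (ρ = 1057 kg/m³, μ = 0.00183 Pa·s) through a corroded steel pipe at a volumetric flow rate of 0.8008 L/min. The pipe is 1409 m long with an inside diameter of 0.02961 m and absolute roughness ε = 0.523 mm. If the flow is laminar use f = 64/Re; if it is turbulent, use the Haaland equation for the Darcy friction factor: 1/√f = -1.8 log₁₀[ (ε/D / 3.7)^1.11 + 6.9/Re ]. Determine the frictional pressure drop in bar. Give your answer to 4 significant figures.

Q = 0.8008 L/min = 0.8008/60000 = 1.335e-05 m³/s.
Cross-sectional area A = πD²/4 = π(0.02961)²/4 = 0.0006886 m²; mean velocity V = Q/A = 1.335e-05/0.0006886 = 0.01938 m/s.
Reynolds number Re = ρVD/μ = 1057 · 0.01938 · 0.02961 / 0.00183 = 331.5.
Re < 2300 → laminar flow, so f = 64/Re = 64/331.5 = 0.1931 (the turbulent correlation is not needed).
Darcy-Weisbach: ΔP = f(L/D)(ρV²/2) = 0.1931·(1409/0.02961)·(1057·0.01938²/2) = 0.1931·4.759e+04·0.1985 = 1824 Pa.
ΔP = 1824 Pa = 0.01824 bar.

ΔP ≈ 0.01824 bar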